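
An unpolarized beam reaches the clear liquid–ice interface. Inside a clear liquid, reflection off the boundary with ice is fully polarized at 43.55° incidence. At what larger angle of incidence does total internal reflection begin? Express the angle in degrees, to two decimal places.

tan θ_B = n₂/n₁ = tan 43.55° = 0.9506.
Total internal reflection: sin θ_c = n₂/n₁ = 0.9506.
θ_c = arcsin(0.9506) = 71.92°.

θ_c ≈ 71.92°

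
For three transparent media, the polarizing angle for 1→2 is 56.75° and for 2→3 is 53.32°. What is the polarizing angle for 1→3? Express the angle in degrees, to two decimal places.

θ_B ≈ 63.97°

Each Brewster angle gives a ratio: n₂/n₁ = tan 56.75° = 1.5253, n₃/n₂ = tan 53.32° = 1.3426.
Multiplying, n₃/n₁ = 1.5253 × 1.3426 = 2.0478, and θ_B(1→3) = arctan 2.0478 = 63.97°.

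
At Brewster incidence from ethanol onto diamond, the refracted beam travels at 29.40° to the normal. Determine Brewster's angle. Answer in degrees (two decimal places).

θ_B ≈ 60.60°

Brewster's condition makes the reflected and refracted beams perpendicular: θ_B + θ_t = 90°.
So θ_B = 90° − θ_t = 90° − 29.40° = 60.60°.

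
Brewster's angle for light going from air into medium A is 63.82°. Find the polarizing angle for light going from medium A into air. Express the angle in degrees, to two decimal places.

θ_B' ≈ 26.18°

The two Brewster angles are complementary: θ_B' = 90° − θ_B = 90° − 63.82° = 26.18°.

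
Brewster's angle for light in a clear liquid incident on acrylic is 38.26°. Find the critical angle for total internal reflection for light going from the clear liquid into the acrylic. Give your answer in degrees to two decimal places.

θ_c ≈ 52.06°

n₂/n₁ = tan 38.26° = 0.7886; the critical angle satisfies sin θ_c = n₂/n₁.
θ_c = arcsin(0.7886) = 52.06°.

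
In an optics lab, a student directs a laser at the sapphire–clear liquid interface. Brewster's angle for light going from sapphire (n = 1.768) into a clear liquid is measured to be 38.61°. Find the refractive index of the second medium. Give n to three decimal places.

Full polarization of the reflected beam means tan θ_B = n₂/n₁, where n₁ is the incident medium (sapphire).
n₂ = n₁ tan θ_B = 1.768 × tan 38.61° = 1.412.

n ≈ 1.412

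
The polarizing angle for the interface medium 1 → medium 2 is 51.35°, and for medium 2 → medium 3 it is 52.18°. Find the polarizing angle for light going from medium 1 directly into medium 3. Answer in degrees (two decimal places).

θ_B ≈ 58.17°

tan θ_B(1→2) = n₂/n₁ = tan 51.35° = 1.2504.
tan θ_B(2→3) = n₃/n₂ = tan 52.18° = 1.2883.
So n₃/n₁ = (n₂/n₁)(n₃/n₂) = 1.2504 × 1.2883 = 1.6109.
θ_B(1→3) = arctan(1.6109) = 58.17°.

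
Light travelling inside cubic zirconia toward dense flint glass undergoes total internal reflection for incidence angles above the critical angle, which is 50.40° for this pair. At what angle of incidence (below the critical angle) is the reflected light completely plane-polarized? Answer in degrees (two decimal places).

At the critical angle sin θ_c = n₂/n₁, giving n₂/n₁ = sin 50.40° = 0.7705.
Then tan θ_B = n₂/n₁ = 0.7705, so θ_B = arctan 0.7705 = 37.61°.

θ_B ≈ 37.61°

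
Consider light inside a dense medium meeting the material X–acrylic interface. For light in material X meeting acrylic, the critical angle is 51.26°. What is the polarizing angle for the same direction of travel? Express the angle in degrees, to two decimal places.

At the critical angle sin θ_c = n₂/n₁, giving n₂/n₁ = sin 51.26° = 0.7800.
Then tan θ_B = n₂/n₁ = 0.7800, so θ_B = arctan 0.7800 = 37.95°.

θ_B ≈ 37.95°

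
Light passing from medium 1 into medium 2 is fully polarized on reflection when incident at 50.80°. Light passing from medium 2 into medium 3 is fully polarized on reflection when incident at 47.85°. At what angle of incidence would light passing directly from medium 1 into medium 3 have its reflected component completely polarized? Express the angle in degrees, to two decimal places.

tan θ_B(1→2) = n₂/n₁ = tan 50.80° = 1.2261.
tan θ_B(2→3) = n₃/n₂ = tan 47.85° = 1.1048.
So n₃/n₁ = (n₂/n₁)(n₃/n₂) = 1.2261 × 1.1048 = 1.3546.
θ_B(1→3) = arctan(1.3546) = 53.56°.

θ_B ≈ 53.56°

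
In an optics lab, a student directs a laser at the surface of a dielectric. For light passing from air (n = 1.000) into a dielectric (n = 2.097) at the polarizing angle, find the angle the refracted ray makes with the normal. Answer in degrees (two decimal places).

θ_t ≈ 25.50°

First find Brewster's angle: tan θ_B = 2.097/1.000 = 2.0970, giving θ_B = 64.50°.
At Brewster's angle the reflected and refracted rays are perpendicular, so θ_t = 90° − θ_B = 90° − 64.50° = 25.50°.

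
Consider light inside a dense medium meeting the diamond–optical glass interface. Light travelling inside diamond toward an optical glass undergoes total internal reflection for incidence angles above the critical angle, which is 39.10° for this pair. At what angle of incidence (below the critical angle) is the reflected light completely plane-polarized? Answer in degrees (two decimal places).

θ_B ≈ 32.24°

At the critical angle sin θ_c = n₂/n₁, giving n₂/n₁ = sin 39.10° = 0.6307.
Then tan θ_B = n₂/n₁ = 0.6307, so θ_B = arctan 0.6307 = 32.24°.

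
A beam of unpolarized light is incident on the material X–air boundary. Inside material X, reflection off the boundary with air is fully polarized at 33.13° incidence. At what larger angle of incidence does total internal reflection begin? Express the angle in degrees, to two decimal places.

θ_c ≈ 40.74°

tan θ_B = n₂/n₁ = tan 33.13° = 0.6526.
Total internal reflection: sin θ_c = n₂/n₁ = 0.6526.
θ_c = arcsin(0.6526) = 40.74°.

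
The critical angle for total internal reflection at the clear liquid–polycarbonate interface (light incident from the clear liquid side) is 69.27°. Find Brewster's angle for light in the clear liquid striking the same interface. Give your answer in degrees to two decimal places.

At the critical angle sin θ_c = n₂/n₁, giving n₂/n₁ = sin 69.27° = 0.9353.
Then tan θ_B = n₂/n₁ = 0.9353, so θ_B = arctan 0.9353 = 43.08°.

θ_B ≈ 43.08°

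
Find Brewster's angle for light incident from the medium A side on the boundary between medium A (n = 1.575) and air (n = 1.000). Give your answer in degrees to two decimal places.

θ_B ≈ 32.41°

tan θ_B = n₂/n₁ = 1.000/1.575 = 0.6349. Taking the arctangent, θ_B = 32.41°.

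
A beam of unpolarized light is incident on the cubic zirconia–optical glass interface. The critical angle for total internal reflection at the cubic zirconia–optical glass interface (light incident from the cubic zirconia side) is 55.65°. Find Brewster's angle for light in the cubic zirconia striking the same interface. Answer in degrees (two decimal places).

θ_B ≈ 39.54°

At the critical angle sin θ_c = n₂/n₁, giving n₂/n₁ = sin 55.65° = 0.8256.
Then tan θ_B = n₂/n₁ = 0.8256, so θ_B = arctan 0.8256 = 39.54°.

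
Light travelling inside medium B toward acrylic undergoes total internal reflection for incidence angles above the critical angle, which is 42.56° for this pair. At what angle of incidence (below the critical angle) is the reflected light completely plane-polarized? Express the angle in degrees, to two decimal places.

n₂/n₁ = sin θ_c = sin 42.56° = 0.6764.
tan θ_B equals the same ratio, so θ_B = arctan(0.6764) = 34.07°.

θ_B ≈ 34.07°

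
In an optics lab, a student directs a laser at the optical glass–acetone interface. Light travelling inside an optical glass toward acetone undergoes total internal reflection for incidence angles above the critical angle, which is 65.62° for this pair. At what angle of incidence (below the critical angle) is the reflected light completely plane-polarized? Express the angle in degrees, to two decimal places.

θ_B ≈ 42.33°

At the critical angle sin θ_c = n₂/n₁, giving n₂/n₁ = sin 65.62° = 0.9108.
Then tan θ_B = n₂/n₁ = 0.9108, so θ_B = arctan 0.9108 = 42.33°.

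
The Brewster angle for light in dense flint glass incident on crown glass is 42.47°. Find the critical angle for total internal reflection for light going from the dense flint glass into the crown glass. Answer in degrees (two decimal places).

θ_c ≈ 66.26°

tan θ_B = n₂/n₁ = tan 42.47° = 0.9154.
Total internal reflection: sin θ_c = n₂/n₁ = 0.9154.
θ_c = arcsin(0.9154) = 66.26°.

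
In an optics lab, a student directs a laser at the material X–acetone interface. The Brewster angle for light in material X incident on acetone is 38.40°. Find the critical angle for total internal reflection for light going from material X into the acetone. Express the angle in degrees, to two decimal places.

n₂/n₁ = tan 38.40° = 0.7926; the critical angle satisfies sin θ_c = n₂/n₁.
θ_c = arcsin(0.7926) = 52.43°.

θ_c ≈ 52.43°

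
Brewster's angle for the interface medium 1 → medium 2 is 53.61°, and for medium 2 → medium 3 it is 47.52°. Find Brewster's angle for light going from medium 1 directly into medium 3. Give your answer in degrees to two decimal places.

Each Brewster angle gives a ratio: n₂/n₁ = tan 53.61° = 1.3569, n₃/n₂ = tan 47.52° = 1.0921.
Multiplying, n₃/n₁ = 1.3569 × 1.0921 = 1.4818, and θ_B(1→3) = arctan 1.4818 = 55.99°.

θ_B ≈ 55.99°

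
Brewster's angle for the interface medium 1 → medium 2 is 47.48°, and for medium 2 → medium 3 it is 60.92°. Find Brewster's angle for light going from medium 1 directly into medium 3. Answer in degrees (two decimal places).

Each Brewster angle gives a ratio: n₂/n₁ = tan 47.48° = 1.0905, n₃/n₂ = tan 60.92° = 1.7981.
So n₃/n₁ = (n₂/n₁)(n₃/n₂) = 1.0905 × 1.7981 = 1.9609.
θ_B(1→3) = arctan(1.9609) = 62.98°.

θ_B ≈ 62.98°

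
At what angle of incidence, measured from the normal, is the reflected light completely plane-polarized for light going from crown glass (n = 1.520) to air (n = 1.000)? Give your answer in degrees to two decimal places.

θ_B ≈ 33.34°

tan θ_B = n₂/n₁ = 1.000/1.520 = 0.6579.
So θ_B = arctan 0.6579 = 33.34°.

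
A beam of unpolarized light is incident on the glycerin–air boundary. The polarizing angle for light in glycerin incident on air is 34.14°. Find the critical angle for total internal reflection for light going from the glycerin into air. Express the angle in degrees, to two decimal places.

θ_c ≈ 42.69°

From Brewster, n₂/n₁ = tan θ_B = tan 34.14° = 0.6781.
Then sin θ_c = n₂/n₁ = 0.6781, so θ_c = arcsin 0.6781 = 42.69°.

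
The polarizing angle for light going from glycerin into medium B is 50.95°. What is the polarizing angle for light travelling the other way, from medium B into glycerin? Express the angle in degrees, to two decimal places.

θ_B' ≈ 39.05°

The two Brewster angles are complementary: θ_B' = 90° − θ_B = 90° − 50.95° = 39.05°.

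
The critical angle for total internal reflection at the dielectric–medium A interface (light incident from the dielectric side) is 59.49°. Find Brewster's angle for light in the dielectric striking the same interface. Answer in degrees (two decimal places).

θ_B ≈ 40.75°

At the critical angle sin θ_c = n₂/n₁, giving n₂/n₁ = sin 59.49° = 0.8615.
Then tan θ_B = n₂/n₁ = 0.8615, so θ_B = arctan 0.8615 = 40.75°.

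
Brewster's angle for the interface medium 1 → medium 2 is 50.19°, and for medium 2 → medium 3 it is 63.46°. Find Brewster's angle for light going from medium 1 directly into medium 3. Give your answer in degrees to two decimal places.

Each Brewster angle gives a ratio: n₂/n₁ = tan 50.19° = 1.1998, n₃/n₂ = tan 63.46° = 2.0022.
So n₃/n₁ = (n₂/n₁)(n₃/n₂) = 1.1998 × 2.0022 = 2.4022.
θ_B(1→3) = arctan(2.4022) = 67.40°.

θ_B ≈ 67.40°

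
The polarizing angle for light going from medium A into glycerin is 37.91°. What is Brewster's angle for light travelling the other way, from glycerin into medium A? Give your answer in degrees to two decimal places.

θ_B' ≈ 52.09°

Reversing the direction swaps n₁ and n₂, so tan θ_B' = 1/tan θ_B and θ_B' = 90° − θ_B.
Hence θ_B' = 90° − 37.91° = 52.09°.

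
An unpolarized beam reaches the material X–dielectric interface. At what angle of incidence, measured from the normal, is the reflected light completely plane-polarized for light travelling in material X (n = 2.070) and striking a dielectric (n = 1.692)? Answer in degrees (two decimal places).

θ_B ≈ 39.26°

At Brewster's angle the reflected and refracted rays are perpendicular, which with Snell's law gives tan θ_B = n₂/n₁.
Here n₂/n₁ = 1.692/2.070 = 0.8174, and Brewster's law gives tan θ_B = n₂/n₁. Taking the arctangent, θ_B = 39.26°.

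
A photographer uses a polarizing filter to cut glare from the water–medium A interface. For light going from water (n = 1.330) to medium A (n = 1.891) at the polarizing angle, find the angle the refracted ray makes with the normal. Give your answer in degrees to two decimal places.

tan θ_B = n₂/n₁ = 1.891/1.330 = 1.4218, so θ_B = 54.88°.
At Brewster's angle the reflected and refracted rays are perpendicular, so θ_t = 90° − θ_B = 90° − 54.88° = 35.12°.

θ_t ≈ 35.12°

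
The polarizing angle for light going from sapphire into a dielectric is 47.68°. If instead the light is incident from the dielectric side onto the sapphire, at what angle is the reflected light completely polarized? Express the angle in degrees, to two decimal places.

θ_B' ≈ 42.32°

The two Brewster angles are complementary: θ_B' = 90° − θ_B = 90° − 47.68° = 42.32°.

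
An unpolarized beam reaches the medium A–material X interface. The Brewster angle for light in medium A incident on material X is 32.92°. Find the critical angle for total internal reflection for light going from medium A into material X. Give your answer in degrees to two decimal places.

θ_c ≈ 40.35°

From Brewster, n₂/n₁ = tan θ_B = tan 32.92° = 0.6474.
Then sin θ_c = n₂/n₁ = 0.6474, so θ_c = arcsin 0.6474 = 40.35°.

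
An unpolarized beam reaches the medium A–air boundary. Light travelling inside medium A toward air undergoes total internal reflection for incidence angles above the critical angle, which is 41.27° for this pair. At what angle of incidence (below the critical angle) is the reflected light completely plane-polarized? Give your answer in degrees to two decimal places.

θ_B ≈ 33.41°

At the critical angle sin θ_c = n₂/n₁, giving n₂/n₁ = sin 41.27° = 0.6596.
Then tan θ_B = n₂/n₁ = 0.6596, so θ_B = arctan 0.6596 = 33.41°.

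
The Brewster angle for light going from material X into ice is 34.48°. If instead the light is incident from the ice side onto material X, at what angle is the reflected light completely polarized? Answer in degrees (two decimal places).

θ_B' ≈ 55.52°

tan θ_B' = n₁/n₂ = 1/tan θ_B, so θ_B' = 90° − θ_B.
θ_B' = 90° − 34.48° = 55.52°.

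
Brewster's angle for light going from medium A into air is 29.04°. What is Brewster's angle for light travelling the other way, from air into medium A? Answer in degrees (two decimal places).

tan θ_B' = n₁/n₂ = 1/tan θ_B, so θ_B' = 90° − θ_B.
θ_B' = 90° − 29.04° = 60.96°.

θ_B' ≈ 60.96°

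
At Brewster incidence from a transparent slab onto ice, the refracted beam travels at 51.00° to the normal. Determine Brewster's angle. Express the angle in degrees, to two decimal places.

θ_B ≈ 39.00°

Brewster's condition makes the reflected and refracted beams perpendicular: θ_B + θ_t = 90°.
So θ_B = 90° − θ_t = 90° − 51.00° = 39.00°.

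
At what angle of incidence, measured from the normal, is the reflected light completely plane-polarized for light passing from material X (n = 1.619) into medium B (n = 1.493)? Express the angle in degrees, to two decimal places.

θ_B ≈ 42.68°

Brewster's condition: tan θ_B = n₂/n₁ = 1.493/1.619 = 0.9222. Taking the arctangent, θ_B = 42.68°.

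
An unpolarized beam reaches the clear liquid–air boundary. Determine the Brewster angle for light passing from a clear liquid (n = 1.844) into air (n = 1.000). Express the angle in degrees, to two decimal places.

θ_B ≈ 28.47°

Brewster's condition: tan θ_B = n₂/n₁ = 1.000/1.844 = 0.5423.
So θ_B = arctan 0.5423 = 28.47°.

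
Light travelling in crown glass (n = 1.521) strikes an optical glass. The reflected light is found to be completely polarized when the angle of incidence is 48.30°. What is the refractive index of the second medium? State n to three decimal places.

Brewster's law: tan θ_B = n₂/n₁ (light incident in crown glass, refracted into an optical glass).
n₂ = n₁ tan θ_B = 1.521 × tan 48.30° = 1.707.

n ≈ 1.707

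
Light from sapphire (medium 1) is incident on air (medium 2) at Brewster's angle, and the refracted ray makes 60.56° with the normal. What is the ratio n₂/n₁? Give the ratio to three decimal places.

n₂/n₁ ≈ 0.564

θ_B + θ_t = 90°, so θ_B = 90° − 60.56° = 29.44°.
Then n₂/n₁ = tan θ_B = tan 29.44° = 0.564.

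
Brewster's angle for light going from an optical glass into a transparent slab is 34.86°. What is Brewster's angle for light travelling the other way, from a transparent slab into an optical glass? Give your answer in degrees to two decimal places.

The two Brewster angles are complementary: θ_B' = 90° − θ_B = 90° − 34.86° = 55.14°.

θ_B' ≈ 55.14°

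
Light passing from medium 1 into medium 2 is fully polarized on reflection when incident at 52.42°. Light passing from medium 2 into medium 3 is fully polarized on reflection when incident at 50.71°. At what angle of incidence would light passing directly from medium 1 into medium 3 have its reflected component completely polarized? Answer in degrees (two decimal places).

θ_B ≈ 57.80°

n₂/n₁ = tan 52.42° = 1.2995 and n₃/n₂ = tan 50.71° = 1.2222.
n₃/n₁ = 1.5882. Then tan θ_B(1→3) = n₃/n₁, so θ_B(1→3) = arctan(1.5882) = 57.80°.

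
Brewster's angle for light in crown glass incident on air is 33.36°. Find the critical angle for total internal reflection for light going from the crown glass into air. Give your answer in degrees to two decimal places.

θ_c ≈ 41.18°

n₂/n₁ = tan 33.36° = 0.6584; the critical angle satisfies sin θ_c = n₂/n₁.
θ_c = arcsin(0.6584) = 41.18°.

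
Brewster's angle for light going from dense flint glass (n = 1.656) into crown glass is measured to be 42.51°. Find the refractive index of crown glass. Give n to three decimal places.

n ≈ 1.518

Brewster's law: tan θ_B = n₂/n₁ (light incident in dense flint glass, refracted into crown glass).
n₂ = n₁ tan θ_B = 1.656 × tan 42.51° = 1.518.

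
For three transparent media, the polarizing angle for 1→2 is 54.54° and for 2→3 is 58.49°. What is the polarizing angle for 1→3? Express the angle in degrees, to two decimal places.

tan θ_B(1→2) = n₂/n₁ = tan 54.54° = 1.4040.
tan θ_B(2→3) = n₃/n₂ = tan 58.49° = 1.6312.
n₃/n₁ = 2.2903. Then tan θ_B(1→3) = n₃/n₁, so θ_B(1→3) = arctan(2.2903) = 66.41°.

θ_B ≈ 66.41°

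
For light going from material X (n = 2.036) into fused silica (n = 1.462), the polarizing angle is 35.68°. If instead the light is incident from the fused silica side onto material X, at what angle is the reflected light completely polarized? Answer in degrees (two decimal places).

θ_B' ≈ 54.32°

tan θ_B' = n₁/n₂ = 1/tan θ_B, so θ_B' = 90° − θ_B.
θ_B' = 90° − 35.68° = 54.32°.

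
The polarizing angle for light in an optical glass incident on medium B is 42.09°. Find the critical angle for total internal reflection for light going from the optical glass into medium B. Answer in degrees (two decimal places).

θ_c ≈ 64.59°

From Brewster, n₂/n₁ = tan θ_B = tan 42.09° = 0.9033.
Then sin θ_c = n₂/n₁ = 0.9033, so θ_c = arcsin 0.9033 = 64.59°.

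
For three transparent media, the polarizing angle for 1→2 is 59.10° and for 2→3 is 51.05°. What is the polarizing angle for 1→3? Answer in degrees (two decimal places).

θ_B ≈ 64.18°

Each Brewster angle gives a ratio: n₂/n₁ = tan 59.10° = 1.6709, n₃/n₂ = tan 51.05° = 1.2371.
Multiplying, n₃/n₁ = 1.6709 × 1.2371 = 2.0670, and θ_B(1→3) = arctan 2.0670 = 64.18°.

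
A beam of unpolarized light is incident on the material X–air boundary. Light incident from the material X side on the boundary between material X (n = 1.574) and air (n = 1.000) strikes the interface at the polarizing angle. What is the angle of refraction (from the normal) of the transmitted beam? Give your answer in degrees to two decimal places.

tan θ_B = n₂/n₁ = 1.000/1.574 = 0.6353, so θ_B = 32.43°.
The refracted ray is perpendicular to the reflected ray, so θ_t = 90° − θ_B = 57.57°.

θ_t ≈ 57.57°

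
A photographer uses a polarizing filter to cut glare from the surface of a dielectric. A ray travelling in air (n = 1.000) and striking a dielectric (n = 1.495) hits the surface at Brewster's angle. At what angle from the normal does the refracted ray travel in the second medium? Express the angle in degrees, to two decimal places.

θ_t ≈ 33.78°

tan θ_B = n₂/n₁ = 1.495/1.000 = 1.4950, so θ_B = 56.22°.
At Brewster's angle the reflected and refracted rays are perpendicular, so θ_t = 90° − θ_B = 90° − 56.22° = 33.78°.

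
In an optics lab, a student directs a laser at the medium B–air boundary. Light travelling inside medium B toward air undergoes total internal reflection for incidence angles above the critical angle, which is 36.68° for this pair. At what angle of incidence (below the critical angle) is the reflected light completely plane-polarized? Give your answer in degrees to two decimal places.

n₂/n₁ = sin θ_c = sin 36.68° = 0.5973.
tan θ_B equals the same ratio, so θ_B = arctan(0.5973) = 30.85°.

θ_B ≈ 30.85°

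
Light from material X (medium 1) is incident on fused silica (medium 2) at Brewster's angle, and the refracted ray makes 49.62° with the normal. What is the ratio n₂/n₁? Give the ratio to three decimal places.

θ_B + θ_t = 90°, so θ_B = 90° − 49.62° = 40.38°.
tan θ_B = n₂/n₁, so n₂/n₁ = tan 40.38° = 0.850.

n₂/n₁ ≈ 0.850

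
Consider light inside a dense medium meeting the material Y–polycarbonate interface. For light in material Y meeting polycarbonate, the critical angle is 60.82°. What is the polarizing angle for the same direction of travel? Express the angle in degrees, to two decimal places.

n₂/n₁ = sin θ_c = sin 60.82° = 0.8731.
tan θ_B equals the same ratio, so θ_B = arctan(0.8731) = 41.12°.

θ_B ≈ 41.12°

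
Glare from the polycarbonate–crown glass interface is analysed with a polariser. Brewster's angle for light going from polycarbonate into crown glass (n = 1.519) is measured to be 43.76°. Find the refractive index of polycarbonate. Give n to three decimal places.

n ≈ 1.586

Brewster's law: tan θ_B = n₂/n₁ (light incident in polycarbonate, refracted into crown glass).
n₁ = n₂ / tan θ_B = 1.519 / tan 43.76° = 1.586.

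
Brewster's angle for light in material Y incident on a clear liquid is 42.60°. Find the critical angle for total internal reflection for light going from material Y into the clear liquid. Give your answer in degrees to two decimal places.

From Brewster, n₂/n₁ = tan θ_B = tan 42.60° = 0.9195.
Then sin θ_c = n₂/n₁ = 0.9195, so θ_c = arcsin 0.9195 = 66.86°.

θ_c ≈ 66.86°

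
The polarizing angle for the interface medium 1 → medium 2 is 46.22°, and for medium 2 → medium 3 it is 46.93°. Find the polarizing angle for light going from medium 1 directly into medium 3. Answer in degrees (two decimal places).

tan θ_B(1→2) = n₂/n₁ = tan 46.22° = 1.0435.
tan θ_B(2→3) = n₃/n₂ = tan 46.93° = 1.0697.
So n₃/n₁ = (n₂/n₁)(n₃/n₂) = 1.0435 × 1.0697 = 1.1163.
θ_B(1→3) = arctan(1.1163) = 48.15°.

θ_B ≈ 48.15°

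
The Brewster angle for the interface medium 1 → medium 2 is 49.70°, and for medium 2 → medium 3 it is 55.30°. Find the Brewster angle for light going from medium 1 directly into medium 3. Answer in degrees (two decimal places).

tan θ_B(1→2) = n₂/n₁ = tan 49.70° = 1.1792.
tan θ_B(2→3) = n₃/n₂ = tan 55.30° = 1.4442.
Multiplying, n₃/n₁ = 1.1792 × 1.4442 = 1.7029, and θ_B(1→3) = arctan 1.7029 = 59.58°.

θ_B ≈ 59.58°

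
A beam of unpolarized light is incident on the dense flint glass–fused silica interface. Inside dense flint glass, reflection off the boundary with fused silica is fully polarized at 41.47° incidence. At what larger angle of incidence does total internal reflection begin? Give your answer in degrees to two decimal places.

From Brewster, n₂/n₁ = tan θ_B = tan 41.47° = 0.8838.
Then sin θ_c = n₂/n₁ = 0.8838, so θ_c = arcsin 0.8838 = 62.10°.

θ_c ≈ 62.10°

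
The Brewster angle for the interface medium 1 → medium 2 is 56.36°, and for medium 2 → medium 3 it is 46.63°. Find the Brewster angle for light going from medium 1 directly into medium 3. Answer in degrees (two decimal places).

θ_B ≈ 57.85°

n₂/n₁ = tan 56.36° = 1.5028 and n₃/n₂ = tan 46.63° = 1.0586.
So n₃/n₁ = (n₂/n₁)(n₃/n₂) = 1.5028 × 1.0586 = 1.5909.
θ_B(1→3) = arctan(1.5909) = 57.85°.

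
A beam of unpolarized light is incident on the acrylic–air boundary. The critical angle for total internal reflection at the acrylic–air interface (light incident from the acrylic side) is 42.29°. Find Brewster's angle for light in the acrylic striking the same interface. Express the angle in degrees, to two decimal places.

At the critical angle sin θ_c = n₂/n₁, giving n₂/n₁ = sin 42.29° = 0.6729.
Then tan θ_B = n₂/n₁ = 0.6729, so θ_B = arctan 0.6729 = 33.94°.

θ_B ≈ 33.94°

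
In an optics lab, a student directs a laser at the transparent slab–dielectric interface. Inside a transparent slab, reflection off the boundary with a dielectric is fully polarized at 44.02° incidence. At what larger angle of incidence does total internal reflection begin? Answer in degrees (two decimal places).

θ_c ≈ 75.10°

tan θ_B = n₂/n₁ = tan 44.02° = 0.9664.
Total internal reflection: sin θ_c = n₂/n₁ = 0.9664.
θ_c = arcsin(0.9664) = 75.10°.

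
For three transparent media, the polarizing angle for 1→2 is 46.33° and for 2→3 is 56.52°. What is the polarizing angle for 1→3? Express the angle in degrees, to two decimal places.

θ_B ≈ 57.73°

Each Brewster angle gives a ratio: n₂/n₁ = tan 46.33° = 1.0475, n₃/n₂ = tan 56.52° = 1.5120.
n₃/n₁ = 1.5839. Then tan θ_B(1→3) = n₃/n₁, so θ_B(1→3) = arctan(1.5839) = 57.73°.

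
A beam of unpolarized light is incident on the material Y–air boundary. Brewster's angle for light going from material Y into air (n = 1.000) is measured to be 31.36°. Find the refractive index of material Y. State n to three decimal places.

Brewster's law: tan θ_B = n₂/n₁ (light incident in material Y, refracted into air).
n₁ = n₂ / tan θ_B = 1.000 / tan 31.36° = 1.641.

n ≈ 1.641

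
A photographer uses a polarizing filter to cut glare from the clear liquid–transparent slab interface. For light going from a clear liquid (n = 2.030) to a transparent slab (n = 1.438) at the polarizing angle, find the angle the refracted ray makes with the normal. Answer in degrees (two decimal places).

First find Brewster's angle: tan θ_B = 1.438/2.030 = 0.7084, giving θ_B = 35.31°.
The refracted ray is perpendicular to the reflected ray, so θ_t = 90° − θ_B = 54.69°.

θ_t ≈ 54.69°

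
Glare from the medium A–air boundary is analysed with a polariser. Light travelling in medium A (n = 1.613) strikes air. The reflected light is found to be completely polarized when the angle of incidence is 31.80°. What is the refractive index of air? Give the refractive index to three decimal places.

Brewster's law: tan θ_B = n₂/n₁ (light incident in medium A, refracted into air).
n₂ = n₁ tan θ_B = 1.613 × tan 31.80° = 1.000.

n ≈ 1.000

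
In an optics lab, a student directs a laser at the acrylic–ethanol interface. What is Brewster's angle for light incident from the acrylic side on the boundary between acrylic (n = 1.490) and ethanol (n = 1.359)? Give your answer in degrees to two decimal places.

At Brewster's angle the reflected and refracted rays are perpendicular, which with Snell's law gives tan θ_B = n₂/n₁.
tan θ_B = n₂/n₁ = 1.359/1.490 = 0.9121.
So θ_B = arctan 0.9121 = 42.37°.

θ_B ≈ 42.37°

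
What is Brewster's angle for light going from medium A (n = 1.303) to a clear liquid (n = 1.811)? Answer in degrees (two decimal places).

θ_B ≈ 54.27°

Brewster's condition: tan θ_B = n₂/n₁ = 1.811/1.303 = 1.3899.
So θ_B = arctan 1.3899 = 54.27°.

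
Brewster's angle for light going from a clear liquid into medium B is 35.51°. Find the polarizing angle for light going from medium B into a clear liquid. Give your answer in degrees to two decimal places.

θ_B' ≈ 54.49°

The two Brewster angles are complementary: θ_B' = 90° − θ_B = 90° − 35.51° = 54.49°.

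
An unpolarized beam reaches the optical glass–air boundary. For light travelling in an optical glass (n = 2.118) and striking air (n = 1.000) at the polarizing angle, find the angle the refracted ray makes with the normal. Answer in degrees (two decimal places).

θ_B = arctan(n₂/n₁) = arctan(1.000/2.118) = 25.27°.
The refracted ray is perpendicular to the reflected ray, so θ_t = 90° − θ_B = 64.73°.

θ_t ≈ 64.73°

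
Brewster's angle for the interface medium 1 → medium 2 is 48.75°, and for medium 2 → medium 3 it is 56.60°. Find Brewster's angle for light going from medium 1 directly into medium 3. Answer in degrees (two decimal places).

θ_B ≈ 59.96°

tan θ_B(1→2) = n₂/n₁ = tan 48.75° = 1.1403.
tan θ_B(2→3) = n₃/n₂ = tan 56.60° = 1.5166.
So n₃/n₁ = (n₂/n₁)(n₃/n₂) = 1.1403 × 1.5166 = 1.7293.
θ_B(1→3) = arctan(1.7293) = 59.96°.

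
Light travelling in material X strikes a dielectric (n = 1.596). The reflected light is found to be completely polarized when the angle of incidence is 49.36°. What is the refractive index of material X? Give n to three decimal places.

Full polarization of the reflected beam means tan θ_B = n₂/n₁, where n₁ is the incident medium (material X).
n₁ = n₂ / tan θ_B = 1.596 / tan 49.36° = 1.370.

n ≈ 1.370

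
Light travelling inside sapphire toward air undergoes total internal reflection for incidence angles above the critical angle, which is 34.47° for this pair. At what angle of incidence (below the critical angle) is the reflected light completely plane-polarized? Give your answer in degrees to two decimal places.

At the critical angle sin θ_c = n₂/n₁, giving n₂/n₁ = sin 34.47° = 0.5660.
Then tan θ_B = n₂/n₁ = 0.5660, so θ_B = arctan 0.5660 = 29.51°.

θ_B ≈ 29.51°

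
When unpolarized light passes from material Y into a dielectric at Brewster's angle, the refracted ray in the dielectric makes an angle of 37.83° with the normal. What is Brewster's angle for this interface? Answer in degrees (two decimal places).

Since the reflected and refracted rays are at right angles at the polarizing angle, θ_B + θ_t = 90°.
θ_B = 90° − 37.83° = 52.17°.

θ_B ≈ 52.17°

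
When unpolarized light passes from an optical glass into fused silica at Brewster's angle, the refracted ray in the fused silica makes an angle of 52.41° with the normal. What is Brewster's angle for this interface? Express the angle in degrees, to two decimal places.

θ_B ≈ 37.59°

Since the reflected and refracted rays are at right angles at the polarizing angle, θ_B + θ_t = 90°.
So θ_B = 90° − θ_t = 90° − 52.41° = 37.59°.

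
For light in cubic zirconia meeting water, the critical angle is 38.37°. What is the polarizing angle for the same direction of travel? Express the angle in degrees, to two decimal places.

n₂/n₁ = sin θ_c = sin 38.37° = 0.6207.
tan θ_B equals the same ratio, so θ_B = arctan(0.6207) = 31.83°.

θ_B ≈ 31.83°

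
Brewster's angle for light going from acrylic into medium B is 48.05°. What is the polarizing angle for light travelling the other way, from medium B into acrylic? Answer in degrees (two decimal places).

tan θ_B' = n₁/n₂ = 1/tan θ_B, so θ_B' = 90° − θ_B.
θ_B' = 90° − 48.05° = 41.95°.

θ_B' ≈ 41.95°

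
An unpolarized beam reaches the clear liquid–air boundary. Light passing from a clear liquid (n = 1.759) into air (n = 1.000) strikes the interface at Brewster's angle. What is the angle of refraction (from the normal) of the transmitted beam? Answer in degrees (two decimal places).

θ_B = arctan(n₂/n₁) = arctan(1.000/1.759) = 29.62°.
At Brewster's angle the reflected and refracted rays are perpendicular, so θ_t = 90° − θ_B = 90° − 29.62° = 60.38°.

θ_t ≈ 60.38°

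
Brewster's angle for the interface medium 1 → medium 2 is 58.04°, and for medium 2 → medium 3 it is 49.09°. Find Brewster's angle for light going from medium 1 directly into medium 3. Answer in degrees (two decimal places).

θ_B ≈ 61.60°

Each Brewster angle gives a ratio: n₂/n₁ = tan 58.04° = 1.6028, n₃/n₂ = tan 49.09° = 1.1540.
Multiplying, n₃/n₁ = 1.6028 × 1.1540 = 1.8497, and θ_B(1→3) = arctan 1.8497 = 61.60°.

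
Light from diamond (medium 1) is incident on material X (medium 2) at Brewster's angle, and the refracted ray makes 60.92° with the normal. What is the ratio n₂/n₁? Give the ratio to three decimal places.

θ_B + θ_t = 90°, so θ_B = 90° − 60.92° = 29.08°.
tan θ_B = n₂/n₁, so n₂/n₁ = tan 29.08° = 0.556.

n₂/n₁ ≈ 0.556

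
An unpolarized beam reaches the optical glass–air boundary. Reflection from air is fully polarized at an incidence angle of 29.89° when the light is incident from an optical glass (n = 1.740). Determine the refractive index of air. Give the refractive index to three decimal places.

n ≈ 1.000

At the Brewster angle, tan θ_B = n₂/n₁ with n₁ on the incident side (an optical glass) and n₂ on the transmitted side (air).
n₂ = n₁ tan θ_B = 1.740 × tan 29.89° = 1.000.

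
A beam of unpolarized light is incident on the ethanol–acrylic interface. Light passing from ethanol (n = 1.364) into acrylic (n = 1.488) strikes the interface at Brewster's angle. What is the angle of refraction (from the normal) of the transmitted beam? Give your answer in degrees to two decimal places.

First find Brewster's angle: tan θ_B = 1.488/1.364 = 1.0909, giving θ_B = 47.49°.
Since θ_B + θ_t = 90° at Brewster incidence, θ_t = 90° − 47.49° = 42.51°.

θ_t ≈ 42.51°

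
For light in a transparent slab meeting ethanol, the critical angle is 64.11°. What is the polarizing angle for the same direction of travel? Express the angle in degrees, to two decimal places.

n₂/n₁ = sin θ_c = sin 64.11° = 0.8996.
tan θ_B equals the same ratio, so θ_B = arctan(0.8996) = 41.98°.

θ_B ≈ 41.98°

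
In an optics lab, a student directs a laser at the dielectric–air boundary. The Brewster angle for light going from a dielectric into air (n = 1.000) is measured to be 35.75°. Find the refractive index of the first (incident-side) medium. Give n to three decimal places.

At the Brewster angle, tan θ_B = n₂/n₁ with n₁ on the incident side (a dielectric) and n₂ on the transmitted side (air).
n₁ = n₂ / tan θ_B = 1.000 / tan 35.75° = 1.389.

n ≈ 1.389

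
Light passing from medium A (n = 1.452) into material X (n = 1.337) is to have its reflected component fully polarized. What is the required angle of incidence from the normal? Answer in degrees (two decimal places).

Brewster's condition: tan θ_B = n₂/n₁ = 1.337/1.452 = 0.9208.
θ_B = arctan(0.9208) = 42.64°.

θ_B ≈ 42.64°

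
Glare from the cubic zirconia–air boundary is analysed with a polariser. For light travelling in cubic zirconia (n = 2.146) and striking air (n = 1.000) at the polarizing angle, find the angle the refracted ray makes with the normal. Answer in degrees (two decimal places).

tan θ_B = n₂/n₁ = 1.000/2.146 = 0.4660, so θ_B = 24.98°.
Since θ_B + θ_t = 90° at Brewster incidence, θ_t = 90° − 24.98° = 65.02°.

θ_t ≈ 65.02°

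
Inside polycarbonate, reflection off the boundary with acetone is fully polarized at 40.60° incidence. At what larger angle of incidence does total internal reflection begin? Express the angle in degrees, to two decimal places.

tan θ_B = n₂/n₁ = tan 40.60° = 0.8571.
Total internal reflection: sin θ_c = n₂/n₁ = 0.8571.
θ_c = arcsin(0.8571) = 58.99°.

θ_c ≈ 58.99°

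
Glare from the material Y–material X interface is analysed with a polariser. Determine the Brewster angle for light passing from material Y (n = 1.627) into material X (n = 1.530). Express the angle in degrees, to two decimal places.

At Brewster's angle the reflected and refracted rays are perpendicular, which with Snell's law gives tan θ_B = n₂/n₁.
Brewster's condition: tan θ_B = n₂/n₁ = 1.530/1.627 = 0.9404.
So θ_B = arctan 0.9404 = 43.24°.

θ_B ≈ 43.24°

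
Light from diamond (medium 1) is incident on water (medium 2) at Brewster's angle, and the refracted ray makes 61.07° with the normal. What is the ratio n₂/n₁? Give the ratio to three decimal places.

At Brewster incidence θ_B = 90° − θ_t = 90° − 61.07° = 28.93°.
Then n₂/n₁ = tan θ_B = tan 28.93° = 0.553.

n₂/n₁ ≈ 0.553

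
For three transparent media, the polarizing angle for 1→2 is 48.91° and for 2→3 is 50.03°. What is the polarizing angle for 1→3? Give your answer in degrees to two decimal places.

θ_B ≈ 53.83°

Each Brewster angle gives a ratio: n₂/n₁ = tan 48.91° = 1.1467, n₃/n₂ = tan 50.03° = 1.1930.
So n₃/n₁ = (n₂/n₁)(n₃/n₂) = 1.1467 × 1.1930 = 1.3681.
θ_B(1→3) = arctan(1.3681) = 53.83°.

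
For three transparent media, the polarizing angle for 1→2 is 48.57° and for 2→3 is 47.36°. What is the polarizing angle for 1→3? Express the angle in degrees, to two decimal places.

θ_B ≈ 50.90°

n₂/n₁ = tan 48.57° = 1.1331 and n₃/n₂ = tan 47.36° = 1.0860.
n₃/n₁ = 1.2305. Then tan θ_B(1→3) = n₃/n₁, so θ_B(1→3) = arctan(1.2305) = 50.90°.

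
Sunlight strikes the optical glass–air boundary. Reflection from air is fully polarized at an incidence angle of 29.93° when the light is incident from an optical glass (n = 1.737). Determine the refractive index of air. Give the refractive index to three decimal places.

Brewster's law: tan θ_B = n₂/n₁ (light incident in an optical glass, refracted into air).
n₂ = n₁ tan θ_B = 1.737 × tan 29.93° = 1.000.

n ≈ 1.000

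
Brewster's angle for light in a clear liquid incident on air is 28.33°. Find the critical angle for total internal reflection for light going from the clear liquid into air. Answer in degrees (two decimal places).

From Brewster, n₂/n₁ = tan θ_B = tan 28.33° = 0.5391.
Then sin θ_c = n₂/n₁ = 0.5391, so θ_c = arcsin 0.5391 = 32.62°.

θ_c ≈ 32.62°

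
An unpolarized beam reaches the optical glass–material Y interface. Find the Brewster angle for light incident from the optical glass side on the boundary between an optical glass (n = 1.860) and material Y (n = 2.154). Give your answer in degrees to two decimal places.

At Brewster's angle the reflected and refracted rays are perpendicular, which with Snell's law gives tan θ_B = n₂/n₁.
Brewster's condition: tan θ_B = n₂/n₁ = 2.154/1.860 = 1.1581.
θ_B = arctan(1.1581) = 49.19°.

θ_B ≈ 49.19°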